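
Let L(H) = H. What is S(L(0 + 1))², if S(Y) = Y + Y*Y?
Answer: 4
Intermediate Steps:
S(Y) = Y + Y²
S(L(0 + 1))² = ((0 + 1)*(1 + (0 + 1)))² = (1*(1 + 1))² = (1*2)² = 2² = 4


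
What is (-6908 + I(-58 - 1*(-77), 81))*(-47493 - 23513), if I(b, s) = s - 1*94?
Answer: 491432526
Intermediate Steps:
I(b, s) = -94 + s (I(b, s) = s - 94 = -94 + s)
(-6908 + I(-58 - 1*(-77), 81))*(-47493 - 23513) = (-6908 + (-94 + 81))*(-47493 - 23513) = (-6908 - 13)*(-71006) = -6921*(-71006) = 491432526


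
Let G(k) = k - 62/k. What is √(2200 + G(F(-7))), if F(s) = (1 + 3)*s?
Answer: √426146/14 ≈ 46.628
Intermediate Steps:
F(s) = 4*s
√(2200 + G(F(-7))) = √(2200 + (4*(-7) - 62/(4*(-7)))) = √(2200 + (-28 - 62/(-28))) = √(2200 + (-28 - 62*(-1/28))) = √(2200 + (-28 + 31/14)) = √(2200 - 361/14) = √(30439/14) = √426146/14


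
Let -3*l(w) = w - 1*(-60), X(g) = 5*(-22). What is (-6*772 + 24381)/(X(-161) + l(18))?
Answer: -19749/136 ≈ -145.21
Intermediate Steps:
X(g) = -110
l(w) = -20 - w/3 (l(w) = -(w - 1*(-60))/3 = -(w + 60)/3 = -(60 + w)/3 = -20 - w/3)
(-6*772 + 24381)/(X(-161) + l(18)) = (-6*772 + 24381)/(-110 + (-20 - ⅓*18)) = (-4632 + 24381)/(-110 + (-20 - 6)) = 19749/(-110 - 26) = 19749/(-136) = 19749*(-1/136) = -19749/136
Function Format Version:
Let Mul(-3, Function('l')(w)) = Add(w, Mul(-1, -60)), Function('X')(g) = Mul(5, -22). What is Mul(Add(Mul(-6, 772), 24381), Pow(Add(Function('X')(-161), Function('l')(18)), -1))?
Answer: Rational(-19749, 136) ≈ -145.21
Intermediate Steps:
Function('X')(g) = -110
Function('l')(w) = Add(-20, Mul(Rational(-1, 3), w)) (Function('l')(w) = Mul(Rational(-1, 3), Add(w, Mul(-1, -60))) = Mul(Rational(-1, 3), Add(w, 60)) = Mul(Rational(-1, 3), Add(60, w)) = Add(-20, Mul(Rational(-1, 3), w)))
Mul(Add(Mul(-6, 772), 24381), Pow(Add(Function('X')(-161), Function('l')(18)), -1)) = Mul(Add(Mul(-6, 772), 24381), Pow(Add(-110, Add(-20, Mul(Rational(-1, 3), 18))), -1)) = Mul(Add(-4632, 24381), Pow(Add(-110, Add(-20, -6)), -1)) = Mul(19749, Pow(Add(-110, -26), -1)) = Mul(19749, Pow(-136, -1)) = Mul(19749, Rational(-1, 136)) = Rational(-19749, 136)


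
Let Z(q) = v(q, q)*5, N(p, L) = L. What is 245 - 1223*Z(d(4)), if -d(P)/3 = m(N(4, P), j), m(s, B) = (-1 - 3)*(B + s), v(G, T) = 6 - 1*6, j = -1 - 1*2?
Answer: 245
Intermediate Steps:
j = -3 (j = -1 - 2 = -3)
v(G, T) = 0 (v(G, T) = 6 - 6 = 0)
m(s, B) = -4*B - 4*s (m(s, B) = -4*(B + s) = -4*B - 4*s)
d(P) = -36 + 12*P (d(P) = -3*(-4*(-3) - 4*P) = -3*(12 - 4*P) = -36 + 12*P)
Z(q) = 0 (Z(q) = 0*5 = 0)
245 - 1223*Z(d(4)) = 245 - 1223*0 = 245 + 0 = 245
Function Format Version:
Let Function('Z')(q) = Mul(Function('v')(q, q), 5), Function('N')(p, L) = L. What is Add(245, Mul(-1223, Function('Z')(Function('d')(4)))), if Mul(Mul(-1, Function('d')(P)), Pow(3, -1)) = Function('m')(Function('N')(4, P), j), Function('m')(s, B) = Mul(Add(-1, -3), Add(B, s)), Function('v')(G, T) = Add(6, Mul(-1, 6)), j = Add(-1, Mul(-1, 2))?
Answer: 245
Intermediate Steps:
j = -3 (j = Add(-1, -2) = -3)
Function('v')(G, T) = 0 (Function('v')(G, T) = Add(6, -6) = 0)
Function('m')(s, B) = Add(Mul(-4, B), Mul(-4, s)) (Function('m')(s, B) = Mul(-4, Add(B, s)) = Add(Mul(-4, B), Mul(-4, s)))
Function('d')(P) = Add(-36, Mul(12, P)) (Function('d')(P) = Mul(-3, Add(Mul(-4, -3), Mul(-4, P))) = Mul(-3, Add(12, Mul(-4, P))) = Add(-36, Mul(12, P)))
Function('Z')(q) = 0 (Function('Z')(q) = Mul(0, 5) = 0)
Add(245, Mul(-1223, Function('Z')(Function('d')(4)))) = Add(245, Mul(-1223, 0)) = Add(245, 0) = 245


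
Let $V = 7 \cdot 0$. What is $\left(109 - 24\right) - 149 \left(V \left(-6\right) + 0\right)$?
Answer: $85$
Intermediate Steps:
$V = 0$
$\left(109 - 24\right) - 149 \left(V \left(-6\right) + 0\right) = \left(109 - 24\right) - 149 \left(0 \left(-6\right) + 0\right) = 85 - 149 \left(0 + 0\right) = 85 - 0 = 85 + 0 = 85$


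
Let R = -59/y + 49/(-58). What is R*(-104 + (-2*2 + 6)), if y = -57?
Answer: -10693/551 ≈ -19.407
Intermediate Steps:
R = 629/3306 (R = -59/(-57) + 49/(-58) = -59*(-1/57) + 49*(-1/58) = 59/57 - 49/58 = 629/3306 ≈ 0.19026)
R*(-104 + (-2*2 + 6)) = 629*(-104 + (-2*2 + 6))/3306 = 629*(-104 + (-4 + 6))/3306 = 629*(-104 + 2)/3306 = (629/3306)*(-102) = -10693/551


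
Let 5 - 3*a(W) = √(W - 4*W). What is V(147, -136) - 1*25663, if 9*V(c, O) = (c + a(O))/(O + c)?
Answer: -7621465/297 - 2*√102/297 ≈ -25662.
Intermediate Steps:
a(W) = 5/3 - √3*√(-W)/3 (a(W) = 5/3 - √(W - 4*W)/3 = 5/3 - √3*√(-W)/3)
V(c, O) = (5/3 + c - √3*√(-O)/3)/(9*(O + c)) (V(c, O) = ((c + (5/3 - √3*√(-O)/3))/(O + c))/9 = ((5/3 + c - √3*√(-O)/3)/(O + c))/9 = (5/3 + c - √3*√(-O)/3)/(9*(O + c)))
V(147, -136) - 1*25663 = (5 + 3*147 - √3*√(-1*(-136)))/(27*(-136 + 147)) - 1*25663 = (1/27)*(5 + 441 - √3*√136)/11 - 25663 = (1/27)*(1/11)*(5 + 441 - √3*2*√34) - 25663 = (1/27)*(1/11)*(5 + 441 - 2*√102) - 25663 = (1/27)*(1/11)*(446 - 2*√102) - 25663 = (446/297 - 2*√102/297) - 25663 = -7621465/297 - 2*√102/297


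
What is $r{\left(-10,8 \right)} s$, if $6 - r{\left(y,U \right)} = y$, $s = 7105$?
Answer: $113680$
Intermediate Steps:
$r{\left(y,U \right)} = 6 - y$
$r{\left(-10,8 \right)} s = \left(6 - -10\right) 7105 = \left(6 + 10\right) 7105 = 16 \cdot 7105 = 113680$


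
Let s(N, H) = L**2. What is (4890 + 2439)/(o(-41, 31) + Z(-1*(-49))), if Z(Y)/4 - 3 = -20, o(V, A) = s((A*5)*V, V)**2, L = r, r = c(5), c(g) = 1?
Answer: -7329/67 ≈ -109.39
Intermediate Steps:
r = 1
L = 1
s(N, H) = 1 (s(N, H) = 1**2 = 1)
o(V, A) = 1 (o(V, A) = 1**2 = 1)
Z(Y) = -68 (Z(Y) = 12 + 4*(-20) = 12 - 80 = -68)
(4890 + 2439)/(o(-41, 31) + Z(-1*(-49))) = (4890 + 2439)/(1 - 68) = 7329/(-67) = 7329*(-1/67) = -7329/67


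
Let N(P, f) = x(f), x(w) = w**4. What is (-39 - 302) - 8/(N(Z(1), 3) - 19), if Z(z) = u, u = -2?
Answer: -10575/31 ≈ -341.13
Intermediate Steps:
Z(z) = -2
N(P, f) = f**4
(-39 - 302) - 8/(N(Z(1), 3) - 19) = (-39 - 302) - 8/(3**4 - 19) = -341 - 8/(81 - 19) = -341 - 8/62 = -341 + (1/62)*(-8) = -341 - 4/31 = -10575/31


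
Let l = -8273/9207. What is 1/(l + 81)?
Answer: 9207/737494 ≈ 0.012484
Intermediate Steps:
l = -8273/9207 (l = -8273*1/9207 = -8273/9207 ≈ -0.89856)
1/(l + 81) = 1/(-8273/9207 + 81) = 1/(737494/9207) = 9207/737494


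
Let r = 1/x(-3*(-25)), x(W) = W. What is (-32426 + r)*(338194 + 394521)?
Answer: -356385102307/15 ≈ -2.3759e+10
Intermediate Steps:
r = 1/75 (r = 1/(-3*(-25)) = 1/75 ≈ 0.013333)
(-32426 + r)*(338194 + 394521) = (-32426 + 1/75)*(338194 + 394521) = -2431949/75*732715 = -356385102307/15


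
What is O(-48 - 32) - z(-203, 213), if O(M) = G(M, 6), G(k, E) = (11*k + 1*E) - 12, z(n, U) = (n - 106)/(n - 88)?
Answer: -86045/97 ≈ -887.06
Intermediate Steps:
z(n, U) = (-106 + n)/(-88 + n)
G(k, E) = -12 + E + 11*k (G(k, E) = (11*k + E) - 12 = (E + 11*k) - 12 = -12 + E + 11*k)
O(M) = -6 + 11*M (O(M) = -12 + 6 + 11*M = -6 + 11*M)
O(-48 - 32) - z(-203, 213) = (-6 + 11*(-48 - 32)) - (-106 - 203)/(-88 - 203) = (-6 + 11*(-80)) - (-309)/(-291) = (-6 - 880) - (-1)*(-309)/291 = -886 - 1*103/97 = -886 - 103/97 = -86045/97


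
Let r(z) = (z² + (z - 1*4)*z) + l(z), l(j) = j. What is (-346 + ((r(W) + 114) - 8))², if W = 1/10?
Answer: 36084049/625 ≈ 57735.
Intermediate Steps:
W = ⅒ ≈ 0.10000
r(z) = z + z² + z*(-4 + z) (r(z) = (z² + (z - 1*4)*z) + z = (z² + (z - 4)*z) + z = (z² + (-4 + z)*z) + z = (z² + z*(-4 + z)) + z = z + z² + z*(-4 + z))
(-346 + ((r(W) + 114) - 8))² = (-346 + (((-3 + 2*(⅒))/10 + 114) - 8))² = (-346 + (((-3 + ⅕)/10 + 114) - 8))² = (-346 + (((⅒)*(-14/5) + 114) - 8))² = (-346 + ((-7/25 + 114) - 8))² = (-346 + (2843/25 - 8))² = (-346 + 2643/25)² = (-6007/25)² = 36084049/625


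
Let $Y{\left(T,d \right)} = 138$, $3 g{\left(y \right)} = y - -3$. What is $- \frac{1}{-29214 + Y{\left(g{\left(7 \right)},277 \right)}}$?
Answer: $\frac{1}{29076} \approx 3.4393 \cdot 10^{-5}$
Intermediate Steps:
$g{\left(y \right)} = 1 + \frac{y}{3}$ ($g{\left(y \right)} = \frac{y - -3}{3} = \frac{y + 3}{3} = \frac{3 + y}{3} = 1 + \frac{y}{3}$)
$- \frac{1}{-29214 + Y{\left(g{\left(7 \right)},277 \right)}} = - \frac{1}{-29214 + 138} = - \frac{1}{-29076} = \left(-1\right) \left(- \frac{1}{29076}\right) = \frac{1}{29076}$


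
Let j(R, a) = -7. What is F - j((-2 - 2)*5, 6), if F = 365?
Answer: 372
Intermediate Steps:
F - j((-2 - 2)*5, 6) = 365 - 1*(-7) = 365 + 7 = 372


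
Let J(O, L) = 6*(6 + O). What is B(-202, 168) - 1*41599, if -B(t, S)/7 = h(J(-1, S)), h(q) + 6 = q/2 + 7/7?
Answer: -41669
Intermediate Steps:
J(O, L) = 36 + 6*O
h(q) = -5 + q/2 (h(q) = -6 + (q/2 + 7/7) = -6 + (q*(½) + 7*(⅐)) = -6 + (q/2 + 1) = -6 + (1 + q/2) = -5 + q/2)
B(t, S) = -70 (B(t, S) = -7*(-5 + (36 + 6*(-1))/2) = -7*(-5 + (36 - 6)/2) = -7*(-5 + (½)*30) = -7*(-5 + 15) = -7*10 = -70)
B(-202, 168) - 1*41599 = -70 - 1*41599 = -70 - 41599 = -41669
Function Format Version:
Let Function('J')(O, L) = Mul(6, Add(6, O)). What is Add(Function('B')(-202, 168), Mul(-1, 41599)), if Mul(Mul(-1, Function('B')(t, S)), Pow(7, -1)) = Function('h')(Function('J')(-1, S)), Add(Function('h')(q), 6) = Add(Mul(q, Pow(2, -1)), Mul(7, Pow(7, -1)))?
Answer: -41669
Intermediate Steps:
Function('J')(O, L) = Add(36, Mul(6, O))
Function('h')(q) = Add(-5, Mul(Rational(1, 2), q)) (Function('h')(q) = Add(-6, Add(Mul(q, Pow(2, -1)), Mul(7, Pow(7, -1)))) = Add(-6, Add(Mul(q, Rational(1, 2)), Mul(7, Rational(1, 7)))) = Add(-6, Add(Mul(Rational(1, 2), q), 1)) = Add(-6, Add(1, Mul(Rational(1, 2), q))) = Add(-5, Mul(Rational(1, 2), q)))
Function('B')(t, S) = -70 (Function('B')(t, S) = Mul(-7, Add(-5, Mul(Rational(1, 2), Add(36, Mul(6, -1))))) = Mul(-7, Add(-5, Mul(Rational(1, 2), Add(36, -6)))) = Mul(-7, Add(-5, Mul(Rational(1, 2), 30))) = Mul(-7, Add(-5, 15)) = Mul(-7, 10) = -70)
Add(Function('B')(-202, 168), Mul(-1, 41599)) = Add(-70, Mul(-1, 41599)) = Add(-70, -41599) = -41669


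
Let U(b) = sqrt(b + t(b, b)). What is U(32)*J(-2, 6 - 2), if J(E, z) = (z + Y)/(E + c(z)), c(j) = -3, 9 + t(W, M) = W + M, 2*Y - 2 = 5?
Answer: -3*sqrt(87)/2 ≈ -13.991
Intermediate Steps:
Y = 7/2 (Y = 1 + (1/2)*5 = 1 + 5/2 = 7/2 ≈ 3.5000)
t(W, M) = -9 + M + W (t(W, M) = -9 + (W + M) = -9 + (M + W) = -9 + M + W)
J(E, z) = (7/2 + z)/(-3 + E) (J(E, z) = (z + 7/2)/(E - 3) = (7/2 + z)/(-3 + E))
U(b) = sqrt(-9 + 3*b) (U(b) = sqrt(b + (-9 + b + b)) = sqrt(b + (-9 + 2*b)) = sqrt(-9 + 3*b))
U(32)*J(-2, 6 - 2) = sqrt(-9 + 3*32)*((7/2 + (6 - 2))/(-3 - 2)) = sqrt(-9 + 96)*((7/2 + 4)/(-5)) = sqrt(87)*(-1/5*15/2) = sqrt(87)*(-3/2) = -3*sqrt(87)/2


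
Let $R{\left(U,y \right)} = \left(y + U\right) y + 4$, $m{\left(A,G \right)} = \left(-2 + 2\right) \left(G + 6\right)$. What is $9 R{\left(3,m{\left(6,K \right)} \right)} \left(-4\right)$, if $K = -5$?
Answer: $-144$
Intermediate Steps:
$m{\left(A,G \right)} = 0$ ($m{\left(A,G \right)} = 0 \left(6 + G\right) = 0$)
$R{\left(U,y \right)} = 4 + y \left(U + y\right)$ ($R{\left(U,y \right)} = \left(U + y\right) y + 4 = y \left(U + y\right) + 4 = 4 + y \left(U + y\right)$)
$9 R{\left(3,m{\left(6,K \right)} \right)} \left(-4\right) = 9 \left(4 + 0^{2} + 3 \cdot 0\right) \left(-4\right) = 9 \left(4 + 0 + 0\right) \left(-4\right) = 9 \cdot 4 \left(-4\right) = 36 \left(-4\right) = -144$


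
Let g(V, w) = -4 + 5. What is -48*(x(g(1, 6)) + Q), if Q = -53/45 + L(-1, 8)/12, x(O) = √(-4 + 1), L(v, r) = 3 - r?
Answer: 1148/15 - 48*I*√3 ≈ 76.533 - 83.138*I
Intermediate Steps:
g(V, w) = 1
x(O) = I*√3 (x(O) = √(-3) = I*√3)
Q = -287/180 (Q = -53/45 + (3 - 1*8)/12 = -53*1/45 + (3 - 8)*(1/12) = -53/45 - 5*1/12 = -53/45 - 5/12 = -287/180 ≈ -1.5944)
-48*(x(g(1, 6)) + Q) = -48*(I*√3 - 287/180) = -48*(-287/180 + I*√3) = 1148/15 - 48*I*√3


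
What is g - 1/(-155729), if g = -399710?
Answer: -62246438589/155729 ≈ -3.9971e+5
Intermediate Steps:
g - 1/(-155729) = -399710 - 1/(-155729) = -399710 - 1*(-1/155729) = -399710 + 1/155729 = -62246438589/155729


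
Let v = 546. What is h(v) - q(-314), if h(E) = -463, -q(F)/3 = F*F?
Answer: 295325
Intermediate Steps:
q(F) = -3*F² (q(F) = -3*F*F = -3*F²)
h(v) - q(-314) = -463 - (-3)*(-314)² = -463 - (-3)*98596 = -463 - 1*(-295788) = -463 + 295788 = 295325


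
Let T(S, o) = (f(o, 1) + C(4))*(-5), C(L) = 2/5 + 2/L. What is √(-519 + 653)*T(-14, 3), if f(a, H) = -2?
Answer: 11*√134/2 ≈ 63.667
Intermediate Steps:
C(L) = ⅖ + 2/L (C(L) = 2*(⅕) + 2/L = ⅖ + 2/L)
T(S, o) = 11/2 (T(S, o) = (-2 + (⅖ + 2/4))*(-5) = (-2 + (⅖ + 2*(¼)))*(-5) = (-2 + (⅖ + ½))*(-5) = (-2 + 9/10)*(-5) = -11/10*(-5) = 11/2)
√(-519 + 653)*T(-14, 3) = √(-519 + 653)*(11/2) = √134*(11/2) = 11*√134/2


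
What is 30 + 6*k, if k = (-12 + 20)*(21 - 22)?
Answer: -18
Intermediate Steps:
k = -8 (k = 8*(-1) = -8)
30 + 6*k = 30 + 6*(-8) = 30 - 48 = -18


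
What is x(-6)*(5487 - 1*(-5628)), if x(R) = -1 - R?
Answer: 55575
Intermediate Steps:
x(-6)*(5487 - 1*(-5628)) = (-1 - 1*(-6))*(5487 - 1*(-5628)) = (-1 + 6)*(5487 + 5628) = 5*11115 = 55575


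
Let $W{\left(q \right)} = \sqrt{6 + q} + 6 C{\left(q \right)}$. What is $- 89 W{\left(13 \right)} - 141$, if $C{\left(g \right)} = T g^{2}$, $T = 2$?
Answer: $-180633 - 89 \sqrt{19} \approx -1.8102 \cdot 10^{5}$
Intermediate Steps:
$C{\left(g \right)} = 2 g^{2}$
$W{\left(q \right)} = \sqrt{6 + q} + 12 q^{2}$ ($W{\left(q \right)} = \sqrt{6 + q} + 6 \cdot 2 q^{2} = \sqrt{6 + q} + 12 q^{2}$)
$- 89 W{\left(13 \right)} - 141 = - 89 \left(\sqrt{6 + 13} + 12 \cdot 13^{2}\right) - 141 = - 89 \left(\sqrt{19} + 12 \cdot 169\right) - 141 = - 89 \left(\sqrt{19} + 2028\right) - 141 = - 89 \left(2028 + \sqrt{19}\right) - 141 = \left(-180492 - 89 \sqrt{19}\right) - 141 = -180633 - 89 \sqrt{19}$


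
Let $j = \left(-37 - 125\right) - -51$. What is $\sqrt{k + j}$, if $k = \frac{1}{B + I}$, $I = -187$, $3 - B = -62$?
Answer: $\frac{i \sqrt{1652246}}{122} \approx 10.536 i$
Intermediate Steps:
$B = 65$ ($B = 3 - -62 = 3 + 62 = 65$)
$j = -111$ ($j = -162 + 51 = -111$)
$k = - \frac{1}{122}$ ($k = \frac{1}{65 - 187} = \frac{1}{-122} = - \frac{1}{122} \approx -0.0081967$)
$\sqrt{k + j} = \sqrt{- \frac{1}{122} - 111} = \sqrt{- \frac{13543}{122}} = \frac{i \sqrt{1652246}}{122}$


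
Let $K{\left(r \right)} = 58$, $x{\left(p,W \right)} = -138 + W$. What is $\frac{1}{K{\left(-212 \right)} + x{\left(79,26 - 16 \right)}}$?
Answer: $- \frac{1}{70} \approx -0.014286$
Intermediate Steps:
$\frac{1}{K{\left(-212 \right)} + x{\left(79,26 - 16 \right)}} = \frac{1}{58 + \left(-138 + \left(26 - 16\right)\right)} = \frac{1}{58 + \left(-138 + 10\right)} = \frac{1}{58 - 128} = \frac{1}{-70} = - \frac{1}{70}$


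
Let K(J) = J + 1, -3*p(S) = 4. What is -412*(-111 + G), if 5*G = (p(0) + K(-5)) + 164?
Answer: 489868/15 ≈ 32658.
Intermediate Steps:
p(S) = -4/3 (p(S) = -1/3*4 = -4/3)
K(J) = 1 + J
G = 476/15 (G = ((-4/3 + (1 - 5)) + 164)/5 = ((-4/3 - 4) + 164)/5 = (-16/3 + 164)/5 = (1/5)*(476/3) = 476/15 ≈ 31.733)
-412*(-111 + G) = -412*(-111 + 476/15) = -412*(-1189/15) = 489868/15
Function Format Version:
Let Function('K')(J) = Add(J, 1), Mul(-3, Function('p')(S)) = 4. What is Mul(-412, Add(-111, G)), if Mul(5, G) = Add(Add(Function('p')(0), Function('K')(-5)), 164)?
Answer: Rational(489868, 15) ≈ 32658.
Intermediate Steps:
Function('p')(S) = Rational(-4, 3) (Function('p')(S) = Mul(Rational(-1, 3), 4) = Rational(-4, 3))
Function('K')(J) = Add(1, J)
G = Rational(476, 15) (G = Mul(Rational(1, 5), Add(Add(Rational(-4, 3), Add(1, -5)), 164)) = Mul(Rational(1, 5), Add(Add(Rational(-4, 3), -4), 164)) = Mul(Rational(1, 5), Add(Rational(-16, 3), 164)) = Mul(Rational(1, 5), Rational(476, 3)) = Rational(476, 15) ≈ 31.733)
Mul(-412, Add(-111, G)) = Mul(-412, Add(-111, Rational(476, 15))) = Mul(-412, Rational(-1189, 15)) = Rational(489868, 15)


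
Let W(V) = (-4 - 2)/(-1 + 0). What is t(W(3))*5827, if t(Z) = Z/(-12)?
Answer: -5827/2 ≈ -2913.5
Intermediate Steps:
W(V) = 6 (W(V) = -6/(-1) = -6*(-1) = 6)
t(Z) = -Z/12 (t(Z) = Z*(-1/12) = -Z/12)
t(W(3))*5827 = -1/12*6*5827 = -1/2*5827 = -5827/2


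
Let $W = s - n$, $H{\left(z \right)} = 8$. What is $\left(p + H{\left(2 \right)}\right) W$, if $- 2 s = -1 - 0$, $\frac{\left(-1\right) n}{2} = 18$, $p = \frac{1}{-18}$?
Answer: $\frac{10439}{36} \approx 289.97$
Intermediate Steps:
$p = - \frac{1}{18} \approx -0.055556$
$n = -36$ ($n = \left(-2\right) 18 = -36$)
$s = \frac{1}{2}$ ($s = - \frac{-1 - 0}{2} = - \frac{-1 + 0}{2} = \left(- \frac{1}{2}\right) \left(-1\right) = \frac{1}{2} \approx 0.5$)
$W = \frac{73}{2}$ ($W = \frac{1}{2} - -36 = \frac{1}{2} + 36 = \frac{73}{2} \approx 36.5$)
$\left(p + H{\left(2 \right)}\right) W = \left(- \frac{1}{18} + 8\right) \frac{73}{2} = \frac{143}{18} \cdot \frac{73}{2} = \frac{10439}{36}$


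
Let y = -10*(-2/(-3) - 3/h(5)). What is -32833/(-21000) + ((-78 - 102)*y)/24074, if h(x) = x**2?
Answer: 405542821/252777000 ≈ 1.6044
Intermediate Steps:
y = -82/15 (y = -10*(-2/(-3) - 3/(5**2)) = -10*(-2*(-1/3) - 3/25) = -10*(2/3 - 3*1/25) = -10*(2/3 - 3/25) = -10*41/75 = -82/15 ≈ -5.4667)
-32833/(-21000) + ((-78 - 102)*y)/24074 = -32833/(-21000) + ((-78 - 102)*(-82/15))/24074 = -32833*(-1/21000) - 180*(-82/15)*(1/24074) = 32833/21000 + 984*(1/24074) = 32833/21000 + 492/12037 = 405542821/252777000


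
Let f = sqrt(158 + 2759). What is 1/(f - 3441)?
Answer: -3441/11837564 - sqrt(2917)/11837564 ≈ -0.00029525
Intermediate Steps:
f = sqrt(2917) ≈ 54.009
1/(f - 3441) = 1/(sqrt(2917) - 3441) = 1/(-3441 + sqrt(2917))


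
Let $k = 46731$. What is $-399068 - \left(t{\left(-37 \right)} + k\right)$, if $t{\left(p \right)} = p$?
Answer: $-445762$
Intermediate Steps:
$-399068 - \left(t{\left(-37 \right)} + k\right) = -399068 - \left(-37 + 46731\right) = -399068 - 46694 = -445762$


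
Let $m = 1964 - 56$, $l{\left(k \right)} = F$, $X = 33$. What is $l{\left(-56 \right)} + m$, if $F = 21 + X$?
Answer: $1962$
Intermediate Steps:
$F = 54$ ($F = 21 + 33 = 54$)
$l{\left(k \right)} = 54$
$m = 1908$ ($m = 1964 - 56 = 1908$)
$l{\left(-56 \right)} + m = 54 + 1908 = 1962$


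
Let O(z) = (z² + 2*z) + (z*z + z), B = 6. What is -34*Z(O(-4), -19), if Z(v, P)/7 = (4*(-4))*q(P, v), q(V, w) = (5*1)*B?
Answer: 114240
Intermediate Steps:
q(V, w) = 30 (q(V, w) = (5*1)*6 = 5*6 = 30)
O(z) = 2*z² + 3*z (O(z) = (z² + 2*z) + (z² + z) = (z² + 2*z) + (z + z²) = 2*z² + 3*z)
Z(v, P) = -3360 (Z(v, P) = 7*((4*(-4))*30) = 7*(-16*30) = 7*(-480) = -3360)
-34*Z(O(-4), -19) = -34*(-3360) = 114240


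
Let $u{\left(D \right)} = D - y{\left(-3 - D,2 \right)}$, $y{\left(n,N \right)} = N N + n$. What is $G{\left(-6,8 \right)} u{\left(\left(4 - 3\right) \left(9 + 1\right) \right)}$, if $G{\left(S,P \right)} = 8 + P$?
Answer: $304$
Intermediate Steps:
$y{\left(n,N \right)} = n + N^{2}$ ($y{\left(n,N \right)} = N^{2} + n = n + N^{2}$)
$u{\left(D \right)} = -1 + 2 D$ ($u{\left(D \right)} = D - \left(\left(-3 - D\right) + 2^{2}\right) = D - \left(\left(-3 - D\right) + 4\right) = D - \left(1 - D\right) = D + \left(-1 + D\right) = -1 + 2 D$)
$G{\left(-6,8 \right)} u{\left(\left(4 - 3\right) \left(9 + 1\right) \right)} = \left(8 + 8\right) \left(-1 + 2 \left(4 - 3\right) \left(9 + 1\right)\right) = 16 \left(-1 + 2 \cdot 1 \cdot 10\right) = 16 \left(-1 + 2 \cdot 10\right) = 16 \left(-1 + 20\right) = 16 \cdot 19 = 304$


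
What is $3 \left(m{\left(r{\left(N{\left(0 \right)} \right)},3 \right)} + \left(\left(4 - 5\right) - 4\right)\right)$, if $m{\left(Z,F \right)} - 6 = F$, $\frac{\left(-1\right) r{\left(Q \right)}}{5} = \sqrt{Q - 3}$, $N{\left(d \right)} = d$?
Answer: $12$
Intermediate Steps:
$r{\left(Q \right)} = - 5 \sqrt{-3 + Q}$ ($r{\left(Q \right)} = - 5 \sqrt{Q - 3} = - 5 \sqrt{-3 + Q}$)
$m{\left(Z,F \right)} = 6 + F$
$3 \left(m{\left(r{\left(N{\left(0 \right)} \right)},3 \right)} + \left(\left(4 - 5\right) - 4\right)\right) = 3 \left(\left(6 + 3\right) + \left(\left(4 - 5\right) - 4\right)\right) = 3 \left(9 + \left(\left(4 - 5\right) - 4\right)\right) = 3 \left(9 - 5\right) = 3 \cdot 4 = 12$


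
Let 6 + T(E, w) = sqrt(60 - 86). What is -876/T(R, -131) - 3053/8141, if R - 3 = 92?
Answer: 21299905/252371 + 438*I*sqrt(26)/31 ≈ 84.399 + 72.044*I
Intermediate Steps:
R = 95 (R = 3 + 92 = 95)
T(E, w) = -6 + I*sqrt(26) (T(E, w) = -6 + sqrt(60 - 86) = -6 + sqrt(-26) = -6 + I*sqrt(26))
-876/T(R, -131) - 3053/8141 = -876/(-6 + I*sqrt(26)) - 3053/8141 = -3053/8141 - 876/(-6 + I*sqrt(26))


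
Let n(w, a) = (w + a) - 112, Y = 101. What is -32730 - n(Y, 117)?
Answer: -32836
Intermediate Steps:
n(w, a) = -112 + a + w (n(w, a) = (a + w) - 112 = -112 + a + w)
-32730 - n(Y, 117) = -32730 - (-112 + 117 + 101) = -32730 - 1*106 = -32730 - 106 = -32836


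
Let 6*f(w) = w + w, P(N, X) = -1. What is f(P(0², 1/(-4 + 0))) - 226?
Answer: -679/3 ≈ -226.33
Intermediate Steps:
f(w) = w/3 (f(w) = (w + w)/6 = (2*w)/6 = w/3)
f(P(0², 1/(-4 + 0))) - 226 = (⅓)*(-1) - 226 = -⅓ - 226 = -679/3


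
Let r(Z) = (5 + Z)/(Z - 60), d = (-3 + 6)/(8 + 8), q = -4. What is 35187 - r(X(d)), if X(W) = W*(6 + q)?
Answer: 16784242/477 ≈ 35187.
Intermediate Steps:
d = 3/16 ≈ 0.18750
X(W) = 2*W (X(W) = W*(6 - 4) = W*2 = 2*W)
r(Z) = (5 + Z)/(-60 + Z)
35187 - r(X(d)) = 35187 - (5 + 2*(3/16))/(-60 + 2*(3/16)) = 35187 - (5 + 3/8)/(-60 + 3/8) = 35187 - 43/((-477/8)*8) = 35187 - (-8)*43/(477*8) = 35187 - 1*(-43/477) = 35187 + 43/477 = 16784242/477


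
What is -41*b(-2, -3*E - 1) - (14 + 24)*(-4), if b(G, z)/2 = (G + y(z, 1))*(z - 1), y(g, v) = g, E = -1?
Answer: 152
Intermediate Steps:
b(G, z) = 2*(-1 + z)*(G + z) (b(G, z) = 2*((G + z)*(z - 1)) = 2*((G + z)*(-1 + z)) = 2*((-1 + z)*(G + z)) = 2*(-1 + z)*(G + z))
-41*b(-2, -3*E - 1) - (14 + 24)*(-4) = -41*(-2*(-2) - 2*(-3*(-1) - 1) + 2*(-3*(-1) - 1)² + 2*(-2)*(-3*(-1) - 1)) - (14 + 24)*(-4) = -41*(4 - 2*(3 - 1) + 2*(3 - 1)² + 2*(-2)*(3 - 1)) - 38*(-4) = -41*(4 - 2*2 + 2*2² + 2*(-2)*2) - 1*(-152) = -41*(4 - 4 + 2*4 - 8) + 152 = -41*(4 - 4 + 8 - 8) + 152 = -41*0 + 152 = 0 + 152 = 152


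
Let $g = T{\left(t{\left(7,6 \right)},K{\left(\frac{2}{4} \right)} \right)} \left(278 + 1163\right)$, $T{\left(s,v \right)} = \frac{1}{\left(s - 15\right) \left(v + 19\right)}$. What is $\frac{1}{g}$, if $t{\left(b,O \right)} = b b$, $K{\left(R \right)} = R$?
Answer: $\frac{663}{1441} \approx 0.4601$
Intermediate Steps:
$t{\left(b,O \right)} = b^{2}$
$T{\left(s,v \right)} = \frac{1}{\left(-15 + s\right) \left(19 + v\right)}$
$g = \frac{1441}{663}$ ($g = \frac{278 + 1163}{-285 - 15 \cdot \frac{2}{4} + 19 \cdot 7^{2} + 7^{2} \cdot \frac{2}{4}} = \frac{1}{-285 - 15 \cdot 2 \cdot \frac{1}{4} + 19 \cdot 49 + 49 \cdot 2 \cdot \frac{1}{4}} \cdot 1441 = \frac{1}{-285 - \frac{15}{2} + 931 + 49 \cdot \frac{1}{2}} \cdot 1441 = \frac{1}{-285 - \frac{15}{2} + 931 + \frac{49}{2}} \cdot 1441 = \frac{1}{663} \cdot 1441 = \frac{1441}{663} \approx 2.1735$)
$\frac{1}{g} = \frac{1}{\frac{1441}{663}} = \frac{663}{1441}$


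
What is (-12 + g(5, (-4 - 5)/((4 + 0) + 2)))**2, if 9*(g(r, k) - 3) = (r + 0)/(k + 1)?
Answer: 8281/81 ≈ 102.23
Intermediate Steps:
g(r, k) = 3 + r/(9*(1 + k)) (g(r, k) = 3 + ((r + 0)/(k + 1))/9 = 3 + (r/(1 + k))/9 = 3 + r/(9*(1 + k)))
(-12 + g(5, (-4 - 5)/((4 + 0) + 2)))**2 = (-12 + (27 + 5 + 27*((-4 - 5)/((4 + 0) + 2)))/(9*(1 + (-4 - 5)/((4 + 0) + 2))))**2 = (-12 + (27 + 5 + 27*(-9/(4 + 2)))/(9*(1 - 9/(4 + 2))))**2 = (-12 + (27 + 5 + 27*(-9/6))/(9*(1 - 9/6)))**2 = (-12 + (27 + 5 + 27*(-9*1/6))/(9*(1 - 9*1/6)))**2 = (-12 + (27 + 5 + 27*(-3/2))/(9*(1 - 3/2)))**2 = (-12 + (27 + 5 - 81/2)/(9*(-1/2)))**2 = (-12 + (1/9)*(-2)*(-17/2))**2 = (-12 + 17/9)**2 = (-91/9)**2 = 8281/81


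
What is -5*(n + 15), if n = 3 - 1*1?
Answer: -85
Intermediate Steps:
n = 2 (n = 3 - 1 = 2)
-5*(n + 15) = -5*(2 + 15) = -5*17 = -85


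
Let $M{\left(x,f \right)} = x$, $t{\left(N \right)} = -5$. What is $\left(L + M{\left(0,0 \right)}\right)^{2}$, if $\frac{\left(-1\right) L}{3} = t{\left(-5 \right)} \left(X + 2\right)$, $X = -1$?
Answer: $225$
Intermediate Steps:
$L = 15$ ($L = - 3 \left(- 5 \left(-1 + 2\right)\right) = - 3 \left(\left(-5\right) 1\right) = \left(-3\right) \left(-5\right) = 15$)
$\left(L + M{\left(0,0 \right)}\right)^{2} = \left(15 + 0\right)^{2} = 15^{2} = 225$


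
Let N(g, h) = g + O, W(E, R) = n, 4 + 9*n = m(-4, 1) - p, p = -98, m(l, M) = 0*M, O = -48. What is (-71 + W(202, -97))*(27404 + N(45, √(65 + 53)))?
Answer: -14933545/9 ≈ -1.6593e+6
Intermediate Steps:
m(l, M) = 0
n = 94/9 (n = -4/9 + (0 - 1*(-98))/9 = -4/9 + (0 + 98)/9 = -4/9 + (⅑)*98 = -4/9 + 98/9 = 94/9 ≈ 10.444)
W(E, R) = 94/9
N(g, h) = -48 + g (N(g, h) = g - 48 = -48 + g)
(-71 + W(202, -97))*(27404 + N(45, √(65 + 53))) = (-71 + 94/9)*(27404 + (-48 + 45)) = -545*(27404 - 3)/9 = -545/9*27401 = -14933545/9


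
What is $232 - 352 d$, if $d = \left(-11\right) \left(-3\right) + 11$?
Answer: $-15256$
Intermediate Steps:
$d = 44$ ($d = 33 + 11 = 44$)
$232 - 352 d = 232 - 15488 = -15256$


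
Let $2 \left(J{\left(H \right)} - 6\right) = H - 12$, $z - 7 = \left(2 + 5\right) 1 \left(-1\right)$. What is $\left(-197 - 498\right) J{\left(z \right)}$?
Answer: $0$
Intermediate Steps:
$z = 0$ ($z = 7 + \left(2 + 5\right) 1 \left(-1\right) = 7 + 7 \cdot 1 \left(-1\right) = 7 + 7 \left(-1\right) = 7 - 7 = 0$)
$J{\left(H \right)} = \frac{H}{2}$ ($J{\left(H \right)} = 6 + \frac{H - 12}{2} = 6 + \frac{-12 + H}{2} = 6 + \left(-6 + \frac{H}{2}\right) = \frac{H}{2}$)
$\left(-197 - 498\right) J{\left(z \right)} = \left(-197 - 498\right) \frac{1}{2} \cdot 0 = \left(-695\right) 0 = 0$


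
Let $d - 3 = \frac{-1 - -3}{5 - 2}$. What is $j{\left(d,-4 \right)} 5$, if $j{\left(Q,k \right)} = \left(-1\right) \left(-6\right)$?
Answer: $30$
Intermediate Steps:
$d = \frac{11}{3}$ ($d = 3 + \frac{-1 - -3}{5 - 2} = 3 + \frac{-1 + 3}{3} = 3 + 2 \cdot \frac{1}{3} = 3 + \frac{2}{3} = \frac{11}{3} \approx 3.6667$)
$j{\left(Q,k \right)} = 6$
$j{\left(d,-4 \right)} 5 = 6 \cdot 5 = 30$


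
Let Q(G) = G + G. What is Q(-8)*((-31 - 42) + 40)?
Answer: 528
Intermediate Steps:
Q(G) = 2*G
Q(-8)*((-31 - 42) + 40) = (2*(-8))*((-31 - 42) + 40) = -16*(-73 + 40) = -16*(-33) = 528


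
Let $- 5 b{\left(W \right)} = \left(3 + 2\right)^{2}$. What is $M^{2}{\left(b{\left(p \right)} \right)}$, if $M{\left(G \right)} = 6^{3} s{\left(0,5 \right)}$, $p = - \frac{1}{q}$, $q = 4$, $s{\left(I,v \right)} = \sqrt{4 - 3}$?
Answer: $46656$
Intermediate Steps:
$s{\left(I,v \right)} = 1$ ($s{\left(I,v \right)} = \sqrt{1} = 1$)
$p = - \frac{1}{4} \approx -0.25$
$b{\left(W \right)} = -5$ ($b{\left(W \right)} = - \frac{\left(3 + 2\right)^{2}}{5} = - \frac{5^{2}}{5} = \left(- \frac{1}{5}\right) 25 = -5$)
$M{\left(G \right)} = 216$ ($M{\left(G \right)} = 6^{3} \cdot 1 = 216 \cdot 1 = 216$)
$M^{2}{\left(b{\left(p \right)} \right)} = 216^{2} = 46656$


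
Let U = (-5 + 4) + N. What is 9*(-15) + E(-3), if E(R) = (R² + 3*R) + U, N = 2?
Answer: -134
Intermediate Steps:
U = 1 (U = (-5 + 4) + 2 = -1 + 2 = 1)
E(R) = 1 + R² + 3*R (E(R) = (R² + 3*R) + 1 = 1 + R² + 3*R)
9*(-15) + E(-3) = 9*(-15) + (1 + (-3)² + 3*(-3)) = -135 + (1 + 9 - 9) = -135 + 1 = -134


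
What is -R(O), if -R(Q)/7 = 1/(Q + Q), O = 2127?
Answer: 7/4254 ≈ 0.0016455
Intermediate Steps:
R(Q) = -7/(2*Q) (R(Q) = -7/(Q + Q) = -7*1/(2*Q) = -7/(2*Q))
-R(O) = -(-7)/(2*2127) = -1*(-7/4254) = 7/4254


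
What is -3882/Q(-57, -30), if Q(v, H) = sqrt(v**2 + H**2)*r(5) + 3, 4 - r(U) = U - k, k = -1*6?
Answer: 647/11294 + 4529*sqrt(461)/11294 ≈ 8.6673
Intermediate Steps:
k = -6
r(U) = -2 - U (r(U) = 4 - (U - 1*(-6)) = 4 - (U + 6) = 4 - (6 + U) = 4 + (-6 - U) = -2 - U)
Q(v, H) = 3 - 7*sqrt(H**2 + v**2) (Q(v, H) = sqrt(v**2 + H**2)*(-2 - 1*5) + 3 = sqrt(H**2 + v**2)*(-2 - 5) + 3 = sqrt(H**2 + v**2)*(-7) + 3 = -7*sqrt(H**2 + v**2) + 3 = 3 - 7*sqrt(H**2 + v**2))
-3882/Q(-57, -30) = -3882/(3 - 7*sqrt((-30)**2 + (-57)**2)) = -3882/(3 - 7*sqrt(900 + 3249)) = -3882/(3 - 21*sqrt(461))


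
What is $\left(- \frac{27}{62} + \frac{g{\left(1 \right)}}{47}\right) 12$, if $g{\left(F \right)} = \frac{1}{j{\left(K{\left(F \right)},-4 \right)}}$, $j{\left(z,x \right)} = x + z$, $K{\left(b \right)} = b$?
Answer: $- \frac{7738}{1457} \approx -5.3109$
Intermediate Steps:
$g{\left(F \right)} = \frac{1}{-4 + F}$
$\left(- \frac{27}{62} + \frac{g{\left(1 \right)}}{47}\right) 12 = \left(- \frac{27}{62} + \frac{1}{\left(-4 + 1\right) 47}\right) 12 = \left(\left(-27\right) \frac{1}{62} + \frac{1}{-3} \cdot \frac{1}{47}\right) 12 = \left(- \frac{27}{62} - \frac{1}{141}\right) 12 = \left(- \frac{3869}{8742}\right) 12 = - \frac{7738}{1457}$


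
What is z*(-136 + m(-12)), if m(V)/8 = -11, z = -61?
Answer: 13664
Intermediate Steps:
m(V) = -88 (m(V) = 8*(-11) = -88)
z*(-136 + m(-12)) = -61*(-136 - 88) = -61*(-224) = 13664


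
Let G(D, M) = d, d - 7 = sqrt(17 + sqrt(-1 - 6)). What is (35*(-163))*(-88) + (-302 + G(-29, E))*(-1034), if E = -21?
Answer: 807070 - 1034*sqrt(17 + I*sqrt(7)) ≈ 8.0279e+5 - 330.76*I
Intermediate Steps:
d = 7 + sqrt(17 + I*sqrt(7)) (d = 7 + sqrt(17 + sqrt(-1 - 6)) = 7 + sqrt(17 + sqrt(-7)) = 7 + sqrt(17 + I*sqrt(7)) ≈ 11.135 + 0.31988*I)
G(D, M) = 7 + sqrt(17 + I*sqrt(7))
(35*(-163))*(-88) + (-302 + G(-29, E))*(-1034) = (35*(-163))*(-88) + (-302 + (7 + sqrt(17 + I*sqrt(7))))*(-1034) = -5705*(-88) + (-295 + sqrt(17 + I*sqrt(7)))*(-1034) = 502040 + (305030 - 1034*sqrt(17 + I*sqrt(7))) = 807070 - 1034*sqrt(17 + I*sqrt(7))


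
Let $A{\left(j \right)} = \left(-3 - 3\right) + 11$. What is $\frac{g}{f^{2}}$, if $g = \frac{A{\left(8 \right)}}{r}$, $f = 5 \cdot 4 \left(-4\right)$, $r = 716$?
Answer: $\frac{1}{916480} \approx 1.0911 \cdot 10^{-6}$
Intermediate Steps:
$A{\left(j \right)} = 5$ ($A{\left(j \right)} = -6 + 11 = 5$)
$f = -80$ ($f = 5 \left(-16\right) = -80$)
$g = \frac{5}{716} \approx 0.0069832$
$\frac{g}{f^{2}} = \frac{5}{716 \left(-80\right)^{2}} = \frac{5}{716 \cdot 6400} = \frac{5}{716} \cdot \frac{1}{6400} = \frac{1}{916480}$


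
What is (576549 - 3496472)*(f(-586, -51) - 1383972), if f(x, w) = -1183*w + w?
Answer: 3865072875870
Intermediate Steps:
f(x, w) = -1182*w
(576549 - 3496472)*(f(-586, -51) - 1383972) = (576549 - 3496472)*(-1182*(-51) - 1383972) = -2919923*(60282 - 1383972) = -2919923*(-1323690) = 3865072875870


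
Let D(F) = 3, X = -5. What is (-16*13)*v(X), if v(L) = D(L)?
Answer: -624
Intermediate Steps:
v(L) = 3
(-16*13)*v(X) = -16*13*3 = -208*3 = -624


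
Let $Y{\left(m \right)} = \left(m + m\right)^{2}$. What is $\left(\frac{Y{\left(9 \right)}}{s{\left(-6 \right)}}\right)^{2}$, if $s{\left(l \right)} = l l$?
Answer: $81$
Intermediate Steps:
$s{\left(l \right)} = l^{2}$
$Y{\left(m \right)} = 4 m^{2}$ ($Y{\left(m \right)} = \left(2 m\right)^{2} = 4 m^{2}$)
$\left(\frac{Y{\left(9 \right)}}{s{\left(-6 \right)}}\right)^{2} = \left(\frac{4 \cdot 9^{2}}{\left(-6\right)^{2}}\right)^{2} = \left(\frac{4 \cdot 81}{36}\right)^{2} = \left(324 \cdot \frac{1}{36}\right)^{2} = 9^{2} = 81$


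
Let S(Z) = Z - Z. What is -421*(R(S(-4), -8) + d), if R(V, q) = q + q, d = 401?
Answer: -162085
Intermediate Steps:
S(Z) = 0
R(V, q) = 2*q
-421*(R(S(-4), -8) + d) = -421*(2*(-8) + 401) = -421*(-16 + 401) = -421*385 = -162085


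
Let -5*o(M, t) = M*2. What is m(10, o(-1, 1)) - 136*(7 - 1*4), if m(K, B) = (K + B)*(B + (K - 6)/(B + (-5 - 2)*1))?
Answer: -338368/825 ≈ -410.14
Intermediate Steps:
o(M, t) = -2*M/5 (o(M, t) = -M*2/5 = -2*M/5)
m(K, B) = (B + K)*(B + (-6 + K)/(-7 + B)) (m(K, B) = (B + K)*(B + (-6 + K)/(B - 7*1)) = (B + K)*(B + (-6 + K)/(B - 7)) = (B + K)*(B + (-6 + K)/(-7 + B)))
m(10, o(-1, 1)) - 136*(7 - 1*4) = ((-⅖*(-1))³ + 10² - 7*(-⅖*(-1))² - (-12)*(-1)/5 - 6*10 + 10*(-⅖*(-1))² - 6*(-⅖*(-1))*10)/(-7 - ⅖*(-1)) - 136*(7 - 1*4) = ((⅖)³ + 100 - 7*(⅖)² - 6*⅖ - 60 + 10*(⅖)² - 6*⅖*10)/(-7 + ⅖) - 136*(7 - 4) = (8/125 + 100 - 7*4/25 - 12/5 - 60 + 10*(4/25) - 24)/(-33/5) - 136*3 = -5*(8/125 + 100 - 28/25 - 12/5 - 60 + 8/5 - 24)/33 - 408 = -5/33*1768/125 - 408 = -1768/825 - 408 = -338368/825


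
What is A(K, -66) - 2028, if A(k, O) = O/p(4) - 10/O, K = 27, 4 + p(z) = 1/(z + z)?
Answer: -2057065/1023 ≈ -2010.8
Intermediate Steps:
p(z) = -4 + 1/(2*z) (p(z) = -4 + 1/(z + z) = -4 + 1/(2*z))
A(k, O) = -10/O - 8*O/31 (A(k, O) = O/(-4 + (½)/4) - 10/O = O/(-4 + (½)*(¼)) - 10/O = O/(-4 + ⅛) - 10/O = O/(-31/8) - 10/O = O*(-8/31) - 10/O = -8*O/31 - 10/O = -10/O - 8*O/31)
A(K, -66) - 2028 = (-10/(-66) - 8/31*(-66)) - 2028 = (-10*(-1/66) + 528/31) - 2028 = (5/33 + 528/31) - 2028 = 17579/1023 - 2028 = -2057065/1023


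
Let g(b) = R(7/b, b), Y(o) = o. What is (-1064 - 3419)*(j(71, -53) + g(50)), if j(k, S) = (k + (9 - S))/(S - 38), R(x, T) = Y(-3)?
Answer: 260014/13 ≈ 20001.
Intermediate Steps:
R(x, T) = -3
j(k, S) = (9 + k - S)/(-38 + S)
g(b) = -3
(-1064 - 3419)*(j(71, -53) + g(50)) = (-1064 - 3419)*((9 + 71 - 1*(-53))/(-38 - 53) - 3) = -4483*((9 + 71 + 53)/(-91) - 3) = -4483*(-1/91*133 - 3) = -4483*(-19/13 - 3) = -4483*(-58/13) = 260014/13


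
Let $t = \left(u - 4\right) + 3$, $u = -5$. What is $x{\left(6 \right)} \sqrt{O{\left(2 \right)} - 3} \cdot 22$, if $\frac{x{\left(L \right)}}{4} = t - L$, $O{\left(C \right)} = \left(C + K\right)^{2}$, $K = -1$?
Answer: $- 1056 i \sqrt{2} \approx - 1493.4 i$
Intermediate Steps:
$O{\left(C \right)} = \left(-1 + C\right)^{2}$ ($O{\left(C \right)} = \left(C - 1\right)^{2} = \left(-1 + C\right)^{2}$)
$t = -6$ ($t = \left(-5 - 4\right) + 3 = -9 + 3 = -6$)
$x{\left(L \right)} = -24 - 4 L$ ($x{\left(L \right)} = 4 \left(-6 - L\right) = -24 - 4 L$)
$x{\left(6 \right)} \sqrt{O{\left(2 \right)} - 3} \cdot 22 = \left(-24 - 24\right) \sqrt{\left(-1 + 2\right)^{2} - 3} \cdot 22 = \left(-24 - 24\right) \sqrt{1^{2} - 3} \cdot 22 = - 48 \sqrt{1 - 3} \cdot 22 = - 48 \sqrt{-2} \cdot 22 = - 48 i \sqrt{2} \cdot 22 = - 1056 i \sqrt{2}$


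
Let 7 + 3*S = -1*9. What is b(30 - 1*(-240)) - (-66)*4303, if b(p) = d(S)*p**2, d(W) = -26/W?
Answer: 1278771/2 ≈ 6.3939e+5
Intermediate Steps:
S = -16/3 (S = -7/3 + (-1*9)/3 = -7/3 + (1/3)*(-9) = -7/3 - 3 = -16/3 ≈ -5.3333)
b(p) = 39*p**2/8 (b(p) = (-26/(-16/3))*p**2 = (-26*(-3/16))*p**2 = 39*p**2/8)
b(30 - 1*(-240)) - (-66)*4303 = 39*(30 - 1*(-240))**2/8 - (-66)*4303 = 39*(30 + 240)**2/8 - 1*(-283998) = (39/8)*270**2 + 283998 = (39/8)*72900 + 283998 = 710775/2 + 283998 = 1278771/2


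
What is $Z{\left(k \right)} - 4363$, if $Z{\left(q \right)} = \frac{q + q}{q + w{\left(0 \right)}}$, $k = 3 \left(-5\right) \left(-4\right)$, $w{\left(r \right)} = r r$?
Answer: $-4361$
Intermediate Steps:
$w{\left(r \right)} = r^{2}$
$k = 60$ ($k = \left(-15\right) \left(-4\right) = 60$)
$Z{\left(q \right)} = 2$ ($Z{\left(q \right)} = \frac{q + q}{q + 0^{2}} = \frac{2 q}{q + 0} = \frac{2 q}{q} = 2$)
$Z{\left(k \right)} - 4363 = 2 - 4363 = -4361$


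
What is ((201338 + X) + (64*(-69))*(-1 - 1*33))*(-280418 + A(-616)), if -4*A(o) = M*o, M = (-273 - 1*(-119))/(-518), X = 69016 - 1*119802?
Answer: -3119351745312/37 ≈ -8.4307e+10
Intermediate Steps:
X = -50786 (X = 69016 - 119802 = -50786)
M = 11/37 (M = (-273 + 119)*(-1/518) = -154*(-1/518) = 11/37 ≈ 0.29730)
A(o) = -11*o/148
((201338 + X) + (64*(-69))*(-1 - 1*33))*(-280418 + A(-616)) = ((201338 - 50786) + (64*(-69))*(-1 - 1*33))*(-280418 - 11/148*(-616)) = (150552 - 4416*(-1 - 33))*(-280418 + 1694/37) = (150552 - 4416*(-34))*(-10373772/37) = (150552 + 150144)*(-10373772/37) = 300696*(-10373772/37) = -3119351745312/37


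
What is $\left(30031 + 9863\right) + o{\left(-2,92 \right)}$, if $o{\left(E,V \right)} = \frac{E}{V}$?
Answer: $\frac{1835123}{46} \approx 39894.0$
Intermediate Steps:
$\left(30031 + 9863\right) + o{\left(-2,92 \right)} = \left(30031 + 9863\right) - \frac{2}{92} = 39894 - \frac{1}{46} = \frac{1835123}{46}$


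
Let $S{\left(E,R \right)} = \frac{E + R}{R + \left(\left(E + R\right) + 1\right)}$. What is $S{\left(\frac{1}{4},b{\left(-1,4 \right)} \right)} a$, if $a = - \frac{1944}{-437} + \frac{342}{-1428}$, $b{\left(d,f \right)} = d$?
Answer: $\frac{437763}{104006} \approx 4.209$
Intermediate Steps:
$S{\left(E,R \right)} = \frac{E + R}{1 + E + 2 R}$ ($S{\left(E,R \right)} = \frac{E + R}{R + \left(1 + E + R\right)} = \frac{E + R}{1 + E + 2 R}$)
$a = \frac{437763}{104006}$ ($a = \left(-1944\right) \left(- \frac{1}{437}\right) + 342 \left(- \frac{1}{1428}\right) = \frac{1944}{437} - \frac{57}{238} = \frac{437763}{104006} \approx 4.209$)
$S{\left(\frac{1}{4},b{\left(-1,4 \right)} \right)} a = \frac{\frac{1}{4} - 1}{1 + \frac{1}{4} + 2 \left(-1\right)} \frac{437763}{104006} = \frac{\frac{1}{4} - 1}{1 + \frac{1}{4} - 2} \cdot \frac{437763}{104006} = \frac{1}{- \frac{3}{4}} \left(- \frac{3}{4}\right) \frac{437763}{104006} = \left(- \frac{4}{3}\right) \left(- \frac{3}{4}\right) \frac{437763}{104006} = 1 \cdot \frac{437763}{104006} = \frac{437763}{104006}$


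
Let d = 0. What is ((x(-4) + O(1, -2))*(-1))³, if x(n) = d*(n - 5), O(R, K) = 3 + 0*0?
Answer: -27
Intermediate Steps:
O(R, K) = 3 (O(R, K) = 3 + 0 = 3)
x(n) = 0 (x(n) = 0*(n - 5) = 0*(-5 + n) = 0)
((x(-4) + O(1, -2))*(-1))³ = ((0 + 3)*(-1))³ = (3*(-1))³ = (-3)³ = -27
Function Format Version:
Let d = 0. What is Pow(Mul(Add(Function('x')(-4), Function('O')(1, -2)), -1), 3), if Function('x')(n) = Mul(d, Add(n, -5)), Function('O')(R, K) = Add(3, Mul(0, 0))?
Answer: -27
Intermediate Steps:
Function('O')(R, K) = 3 (Function('O')(R, K) = Add(3, 0) = 3)
Function('x')(n) = 0 (Function('x')(n) = Mul(0, Add(n, -5)) = Mul(0, Add(-5, n)) = 0)
Pow(Mul(Add(Function('x')(-4), Function('O')(1, -2)), -1), 3) = Pow(Mul(Add(0, 3), -1), 3) = Pow(Mul(3, -1), 3) = Pow(-3, 3) = -27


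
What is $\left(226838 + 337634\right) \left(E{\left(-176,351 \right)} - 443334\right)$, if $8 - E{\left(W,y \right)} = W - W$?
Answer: $-250245113872$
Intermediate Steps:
$E{\left(W,y \right)} = 8$ ($E{\left(W,y \right)} = 8 - \left(W - W\right) = 8 - 0 = 8 + 0 = 8$)
$\left(226838 + 337634\right) \left(E{\left(-176,351 \right)} - 443334\right) = \left(226838 + 337634\right) \left(8 - 443334\right) = 564472 \left(-443326\right) = -250245113872$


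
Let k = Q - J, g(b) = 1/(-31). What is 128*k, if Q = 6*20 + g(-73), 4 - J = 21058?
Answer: 84018304/31 ≈ 2.7103e+6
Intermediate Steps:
g(b) = -1/31
J = -21054 (J = 4 - 1*21058 = 4 - 21058 = -21054)
Q = 3719/31 (Q = 6*20 - 1/31 = 120 - 1/31 = 3719/31 ≈ 119.97)
k = 656393/31 (k = 3719/31 - 1*(-21054) = 3719/31 + 21054 = 656393/31 ≈ 21174.)
128*k = 128*(656393/31) = 84018304/31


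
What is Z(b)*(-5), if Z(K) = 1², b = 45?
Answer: -5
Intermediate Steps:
Z(K) = 1
Z(b)*(-5) = 1*(-5) = -5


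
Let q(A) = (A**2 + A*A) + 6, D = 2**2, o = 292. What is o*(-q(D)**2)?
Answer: -421648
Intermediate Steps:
D = 4
q(A) = 6 + 2*A**2 (q(A) = (A**2 + A**2) + 6 = 2*A**2 + 6 = 6 + 2*A**2)
o*(-q(D)**2) = 292*(-(6 + 2*4**2)**2) = 292*(-(6 + 2*16)**2) = 292*(-(6 + 32)**2) = 292*(-1*38**2) = 292*(-1*1444) = 292*(-1444) = -421648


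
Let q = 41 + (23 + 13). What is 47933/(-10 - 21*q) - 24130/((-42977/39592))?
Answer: 1552302503379/69923579 ≈ 22200.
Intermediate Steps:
q = 77 (q = 41 + 36 = 77)
47933/(-10 - 21*q) - 24130/((-42977/39592)) = 47933/(-10 - 21*77) - 24130/((-42977/39592)) = 47933/(-10 - 1617) - 24130/((-42977*1/39592)) = 47933/(-1627) - 24130/(-42977/39592) = 47933*(-1/1627) - 24130*(-39592/42977) = -47933/1627 + 955354960/42977 = 1552302503379/69923579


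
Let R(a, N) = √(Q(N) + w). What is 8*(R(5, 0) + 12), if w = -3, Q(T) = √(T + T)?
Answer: 96 + 8*I*√3 ≈ 96.0 + 13.856*I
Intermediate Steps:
Q(T) = √2*√T (Q(T) = √(2*T) = √2*√T)
R(a, N) = √(-3 + √2*√N) (R(a, N) = √(√2*√N - 3) = √(-3 + √2*√N))
8*(R(5, 0) + 12) = 8*(√(-3 + √2*√0) + 12) = 8*(√(-3 + √2*0) + 12) = 8*(√(-3 + 0) + 12) = 8*(√(-3) + 12) = 8*(I*√3 + 12) = 8*(12 + I*√3) = 96 + 8*I*√3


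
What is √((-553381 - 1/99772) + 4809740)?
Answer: √10592430323016621/49886 ≈ 2063.1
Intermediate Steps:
√((-553381 - 1/99772) + 4809740) = √(-55211929133/99772 + 4809740) = √(424665450147/99772) = √10592430323016621/49886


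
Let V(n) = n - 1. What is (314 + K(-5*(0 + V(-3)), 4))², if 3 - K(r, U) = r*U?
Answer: 56169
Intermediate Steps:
V(n) = -1 + n
K(r, U) = 3 - U*r (K(r, U) = 3 - r*U = 3 - U*r)
(314 + K(-5*(0 + V(-3)), 4))² = (314 + (3 - 1*4*(-5*(0 + (-1 - 3)))))² = (314 + (3 - 1*4*(-5*(0 - 4))))² = (314 + (3 - 1*4*(-5*(-4))))² = (314 + (3 - 1*4*20))² = (314 + (3 - 80))² = (314 - 77)² = 237² = 56169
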